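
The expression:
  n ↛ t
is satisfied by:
  {n: True, t: False}


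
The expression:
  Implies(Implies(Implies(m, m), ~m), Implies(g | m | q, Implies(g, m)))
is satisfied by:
  {m: True, g: False}
  {g: False, m: False}
  {g: True, m: True}


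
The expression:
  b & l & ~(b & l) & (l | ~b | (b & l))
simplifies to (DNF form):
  False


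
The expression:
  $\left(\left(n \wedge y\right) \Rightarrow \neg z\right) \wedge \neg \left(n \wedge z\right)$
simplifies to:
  $\neg n \vee \neg z$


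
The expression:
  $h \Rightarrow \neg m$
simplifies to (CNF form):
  $\neg h \vee \neg m$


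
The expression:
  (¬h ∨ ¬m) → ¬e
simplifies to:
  (h ∧ m) ∨ ¬e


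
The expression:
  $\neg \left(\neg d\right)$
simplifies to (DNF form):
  $d$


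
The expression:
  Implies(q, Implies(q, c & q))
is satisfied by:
  {c: True, q: False}
  {q: False, c: False}
  {q: True, c: True}


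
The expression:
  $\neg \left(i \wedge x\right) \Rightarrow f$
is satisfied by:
  {i: True, f: True, x: True}
  {i: True, f: True, x: False}
  {f: True, x: True, i: False}
  {f: True, x: False, i: False}
  {i: True, x: True, f: False}


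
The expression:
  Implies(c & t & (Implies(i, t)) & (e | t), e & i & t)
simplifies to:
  ~c | ~t | (e & i)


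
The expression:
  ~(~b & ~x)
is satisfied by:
  {b: True, x: True}
  {b: True, x: False}
  {x: True, b: False}


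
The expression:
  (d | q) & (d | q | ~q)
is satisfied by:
  {d: True, q: True}
  {d: True, q: False}
  {q: True, d: False}


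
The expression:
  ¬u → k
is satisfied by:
  {k: True, u: True}
  {k: True, u: False}
  {u: True, k: False}


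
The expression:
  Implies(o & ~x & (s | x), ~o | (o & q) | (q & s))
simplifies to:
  q | x | ~o | ~s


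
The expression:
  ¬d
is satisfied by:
  {d: False}


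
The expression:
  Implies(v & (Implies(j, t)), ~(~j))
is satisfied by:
  {j: True, v: False}
  {v: False, j: False}
  {v: True, j: True}


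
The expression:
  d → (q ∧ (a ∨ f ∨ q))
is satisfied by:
  {q: True, d: False}
  {d: False, q: False}
  {d: True, q: True}


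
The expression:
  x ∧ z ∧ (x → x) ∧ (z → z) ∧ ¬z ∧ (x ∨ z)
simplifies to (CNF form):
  False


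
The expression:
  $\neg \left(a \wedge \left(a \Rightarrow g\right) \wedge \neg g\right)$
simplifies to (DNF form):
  $\text{True}$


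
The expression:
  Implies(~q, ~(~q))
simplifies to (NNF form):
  q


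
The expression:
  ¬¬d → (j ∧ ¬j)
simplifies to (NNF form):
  ¬d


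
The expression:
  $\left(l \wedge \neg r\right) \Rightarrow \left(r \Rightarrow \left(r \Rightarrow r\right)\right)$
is always true.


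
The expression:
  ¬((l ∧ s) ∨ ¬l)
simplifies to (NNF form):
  l ∧ ¬s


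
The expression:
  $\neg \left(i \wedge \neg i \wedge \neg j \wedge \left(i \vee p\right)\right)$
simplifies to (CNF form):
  $\text{True}$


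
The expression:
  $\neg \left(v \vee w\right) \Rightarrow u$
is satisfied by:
  {u: True, v: True, w: True}
  {u: True, v: True, w: False}
  {u: True, w: True, v: False}
  {u: True, w: False, v: False}
  {v: True, w: True, u: False}
  {v: True, w: False, u: False}
  {w: True, v: False, u: False}


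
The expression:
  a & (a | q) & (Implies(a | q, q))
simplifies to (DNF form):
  a & q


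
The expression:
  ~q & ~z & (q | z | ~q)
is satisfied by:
  {q: False, z: False}


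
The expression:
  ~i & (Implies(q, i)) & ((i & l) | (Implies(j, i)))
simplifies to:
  ~i & ~j & ~q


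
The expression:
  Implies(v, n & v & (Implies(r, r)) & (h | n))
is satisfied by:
  {n: True, v: False}
  {v: False, n: False}
  {v: True, n: True}


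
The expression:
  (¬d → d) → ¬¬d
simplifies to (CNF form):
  True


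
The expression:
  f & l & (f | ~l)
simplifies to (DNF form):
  f & l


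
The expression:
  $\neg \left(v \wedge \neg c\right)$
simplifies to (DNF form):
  $c \vee \neg v$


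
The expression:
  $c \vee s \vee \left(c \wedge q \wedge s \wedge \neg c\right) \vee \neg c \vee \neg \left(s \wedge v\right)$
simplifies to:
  $\text{True}$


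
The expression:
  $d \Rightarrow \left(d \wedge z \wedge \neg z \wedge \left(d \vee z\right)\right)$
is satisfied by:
  {d: False}


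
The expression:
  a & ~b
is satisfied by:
  {a: True, b: False}


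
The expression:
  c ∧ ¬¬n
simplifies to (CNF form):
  c ∧ n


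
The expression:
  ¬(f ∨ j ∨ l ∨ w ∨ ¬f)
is never true.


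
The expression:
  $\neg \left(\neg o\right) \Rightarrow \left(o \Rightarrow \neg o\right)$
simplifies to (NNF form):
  $\neg o$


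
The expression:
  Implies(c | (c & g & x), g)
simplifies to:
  g | ~c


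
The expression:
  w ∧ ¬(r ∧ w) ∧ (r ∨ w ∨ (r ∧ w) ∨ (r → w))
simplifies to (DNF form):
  w ∧ ¬r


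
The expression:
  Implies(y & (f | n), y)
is always true.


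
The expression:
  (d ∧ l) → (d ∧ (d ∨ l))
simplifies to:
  True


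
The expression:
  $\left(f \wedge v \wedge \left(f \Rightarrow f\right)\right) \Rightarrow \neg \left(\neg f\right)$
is always true.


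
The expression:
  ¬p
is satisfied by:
  {p: False}


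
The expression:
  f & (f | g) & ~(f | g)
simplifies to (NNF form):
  False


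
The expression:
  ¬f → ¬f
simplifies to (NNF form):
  True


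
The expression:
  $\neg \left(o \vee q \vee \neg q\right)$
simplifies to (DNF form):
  $\text{False}$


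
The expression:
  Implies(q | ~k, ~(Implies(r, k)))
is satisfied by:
  {r: True, q: False, k: False}
  {k: True, r: True, q: False}
  {k: True, q: False, r: False}
  {r: True, q: True, k: False}


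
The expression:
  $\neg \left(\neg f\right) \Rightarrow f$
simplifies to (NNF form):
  $\text{True}$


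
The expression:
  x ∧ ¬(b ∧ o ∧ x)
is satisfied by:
  {x: True, o: False, b: False}
  {b: True, x: True, o: False}
  {o: True, x: True, b: False}


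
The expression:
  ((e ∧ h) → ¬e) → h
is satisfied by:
  {h: True}


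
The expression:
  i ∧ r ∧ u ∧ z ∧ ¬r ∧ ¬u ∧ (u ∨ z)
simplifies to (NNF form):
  False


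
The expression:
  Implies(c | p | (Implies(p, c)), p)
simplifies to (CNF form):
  p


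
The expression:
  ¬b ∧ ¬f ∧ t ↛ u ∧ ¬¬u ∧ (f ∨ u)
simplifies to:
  False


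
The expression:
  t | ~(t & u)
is always true.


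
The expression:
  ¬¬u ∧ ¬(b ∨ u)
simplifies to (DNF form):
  False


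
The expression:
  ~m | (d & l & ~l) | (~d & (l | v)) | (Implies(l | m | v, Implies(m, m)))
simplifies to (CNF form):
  True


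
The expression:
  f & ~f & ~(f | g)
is never true.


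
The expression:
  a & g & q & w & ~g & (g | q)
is never true.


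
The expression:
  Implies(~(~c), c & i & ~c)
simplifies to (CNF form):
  ~c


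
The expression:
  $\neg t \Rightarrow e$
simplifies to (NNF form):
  $e \vee t$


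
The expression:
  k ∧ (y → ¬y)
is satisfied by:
  {k: True, y: False}


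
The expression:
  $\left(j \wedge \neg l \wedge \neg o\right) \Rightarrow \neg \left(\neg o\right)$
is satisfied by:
  {o: True, l: True, j: False}
  {o: True, l: False, j: False}
  {l: True, o: False, j: False}
  {o: False, l: False, j: False}
  {j: True, o: True, l: True}
  {j: True, o: True, l: False}
  {j: True, l: True, o: False}


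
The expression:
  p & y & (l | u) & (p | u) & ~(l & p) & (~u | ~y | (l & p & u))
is never true.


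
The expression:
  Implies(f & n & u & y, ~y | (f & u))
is always true.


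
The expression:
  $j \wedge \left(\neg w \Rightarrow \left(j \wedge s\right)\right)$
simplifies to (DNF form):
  $\left(j \wedge s\right) \vee \left(j \wedge w\right)$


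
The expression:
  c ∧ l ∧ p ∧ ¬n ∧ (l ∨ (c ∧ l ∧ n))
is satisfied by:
  {c: True, p: True, l: True, n: False}


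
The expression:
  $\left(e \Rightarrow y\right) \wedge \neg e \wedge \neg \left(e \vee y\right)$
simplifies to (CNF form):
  $\neg e \wedge \neg y$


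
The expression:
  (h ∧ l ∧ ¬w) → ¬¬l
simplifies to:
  True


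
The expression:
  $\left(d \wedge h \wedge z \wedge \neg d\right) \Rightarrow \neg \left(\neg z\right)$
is always true.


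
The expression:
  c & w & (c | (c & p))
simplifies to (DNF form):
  c & w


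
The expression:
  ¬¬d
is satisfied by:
  {d: True}


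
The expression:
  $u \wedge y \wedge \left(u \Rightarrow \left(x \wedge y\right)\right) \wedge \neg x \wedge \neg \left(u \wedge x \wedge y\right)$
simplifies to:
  $\text{False}$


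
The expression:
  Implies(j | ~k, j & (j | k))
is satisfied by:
  {k: True, j: True}
  {k: True, j: False}
  {j: True, k: False}


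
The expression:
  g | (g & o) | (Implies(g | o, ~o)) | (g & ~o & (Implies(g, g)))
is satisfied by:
  {g: True, o: False}
  {o: False, g: False}
  {o: True, g: True}


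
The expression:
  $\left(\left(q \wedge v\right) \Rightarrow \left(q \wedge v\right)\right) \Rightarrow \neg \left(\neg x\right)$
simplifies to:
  $x$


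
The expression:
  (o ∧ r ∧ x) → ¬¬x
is always true.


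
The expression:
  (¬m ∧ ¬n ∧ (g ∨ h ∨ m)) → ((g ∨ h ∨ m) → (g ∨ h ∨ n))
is always true.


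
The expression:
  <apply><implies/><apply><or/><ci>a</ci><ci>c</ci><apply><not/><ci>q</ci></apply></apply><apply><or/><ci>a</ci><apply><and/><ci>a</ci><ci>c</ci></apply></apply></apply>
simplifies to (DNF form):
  <apply><or/><ci>a</ci><apply><and/><ci>q</ci><apply><not/><ci>c</ci></apply></apply></apply>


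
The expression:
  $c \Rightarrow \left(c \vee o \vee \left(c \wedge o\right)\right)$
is always true.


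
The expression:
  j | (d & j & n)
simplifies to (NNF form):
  j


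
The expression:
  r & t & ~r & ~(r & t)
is never true.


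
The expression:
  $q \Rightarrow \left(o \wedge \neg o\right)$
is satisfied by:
  {q: False}


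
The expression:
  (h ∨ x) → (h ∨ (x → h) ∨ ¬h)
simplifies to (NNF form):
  True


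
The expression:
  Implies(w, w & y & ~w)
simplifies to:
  ~w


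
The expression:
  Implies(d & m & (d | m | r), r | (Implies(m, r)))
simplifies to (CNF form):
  r | ~d | ~m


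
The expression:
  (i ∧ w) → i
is always true.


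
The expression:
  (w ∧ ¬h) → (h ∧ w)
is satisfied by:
  {h: True, w: False}
  {w: False, h: False}
  {w: True, h: True}


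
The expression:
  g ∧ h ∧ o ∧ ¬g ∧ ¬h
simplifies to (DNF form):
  False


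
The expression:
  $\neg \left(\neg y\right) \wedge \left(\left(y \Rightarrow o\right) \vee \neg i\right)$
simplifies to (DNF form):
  $\left(o \wedge y\right) \vee \left(y \wedge \neg i\right)$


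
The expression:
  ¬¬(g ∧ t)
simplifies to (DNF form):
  g ∧ t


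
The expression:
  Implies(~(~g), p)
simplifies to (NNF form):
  p | ~g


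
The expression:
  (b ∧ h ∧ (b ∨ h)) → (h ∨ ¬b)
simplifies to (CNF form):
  True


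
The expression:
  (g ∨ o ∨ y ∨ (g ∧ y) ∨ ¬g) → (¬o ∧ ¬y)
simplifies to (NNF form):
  ¬o ∧ ¬y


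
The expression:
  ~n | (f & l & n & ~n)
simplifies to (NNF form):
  ~n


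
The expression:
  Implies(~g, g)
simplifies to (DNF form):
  g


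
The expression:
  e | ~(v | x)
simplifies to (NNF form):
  e | (~v & ~x)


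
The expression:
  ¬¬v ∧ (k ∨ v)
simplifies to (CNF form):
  v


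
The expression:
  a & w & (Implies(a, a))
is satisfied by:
  {a: True, w: True}


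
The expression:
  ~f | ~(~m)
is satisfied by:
  {m: True, f: False}
  {f: False, m: False}
  {f: True, m: True}


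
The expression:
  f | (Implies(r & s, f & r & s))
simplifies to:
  f | ~r | ~s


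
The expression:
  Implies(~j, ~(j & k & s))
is always true.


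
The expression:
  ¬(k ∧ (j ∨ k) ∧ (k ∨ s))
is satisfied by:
  {k: False}


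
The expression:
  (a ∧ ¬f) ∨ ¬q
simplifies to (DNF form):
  (a ∧ ¬f) ∨ ¬q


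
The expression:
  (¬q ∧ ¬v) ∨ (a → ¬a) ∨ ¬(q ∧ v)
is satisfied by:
  {v: False, q: False, a: False}
  {a: True, v: False, q: False}
  {q: True, v: False, a: False}
  {a: True, q: True, v: False}
  {v: True, a: False, q: False}
  {a: True, v: True, q: False}
  {q: True, v: True, a: False}


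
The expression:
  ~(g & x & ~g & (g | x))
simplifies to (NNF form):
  True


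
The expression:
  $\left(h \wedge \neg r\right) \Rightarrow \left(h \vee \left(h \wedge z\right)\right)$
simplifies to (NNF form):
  $\text{True}$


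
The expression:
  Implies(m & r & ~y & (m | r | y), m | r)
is always true.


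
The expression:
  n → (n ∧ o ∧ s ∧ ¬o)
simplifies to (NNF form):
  ¬n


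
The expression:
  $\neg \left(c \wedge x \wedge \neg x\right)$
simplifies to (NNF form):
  $\text{True}$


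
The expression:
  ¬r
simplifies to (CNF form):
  ¬r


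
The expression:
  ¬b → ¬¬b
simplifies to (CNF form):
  b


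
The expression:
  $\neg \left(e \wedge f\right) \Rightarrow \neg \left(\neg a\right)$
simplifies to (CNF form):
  $\left(a \vee e\right) \wedge \left(a \vee f\right)$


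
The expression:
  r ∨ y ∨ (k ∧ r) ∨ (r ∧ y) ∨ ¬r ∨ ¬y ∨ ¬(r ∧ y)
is always true.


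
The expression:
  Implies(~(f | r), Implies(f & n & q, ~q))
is always true.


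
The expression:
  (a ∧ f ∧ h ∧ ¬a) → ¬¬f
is always true.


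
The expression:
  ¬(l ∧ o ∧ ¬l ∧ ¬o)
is always true.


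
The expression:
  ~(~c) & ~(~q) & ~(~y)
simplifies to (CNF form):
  c & q & y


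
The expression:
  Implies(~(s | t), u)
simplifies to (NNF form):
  s | t | u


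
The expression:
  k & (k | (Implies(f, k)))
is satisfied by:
  {k: True}


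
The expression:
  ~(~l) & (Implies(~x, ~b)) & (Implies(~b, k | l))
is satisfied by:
  {x: True, l: True, b: False}
  {l: True, b: False, x: False}
  {x: True, b: True, l: True}


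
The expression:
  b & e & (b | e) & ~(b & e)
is never true.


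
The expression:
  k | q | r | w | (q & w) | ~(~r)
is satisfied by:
  {r: True, k: True, q: True, w: True}
  {r: True, k: True, q: True, w: False}
  {r: True, k: True, w: True, q: False}
  {r: True, k: True, w: False, q: False}
  {r: True, q: True, w: True, k: False}
  {r: True, q: True, w: False, k: False}
  {r: True, q: False, w: True, k: False}
  {r: True, q: False, w: False, k: False}
  {k: True, q: True, w: True, r: False}
  {k: True, q: True, w: False, r: False}
  {k: True, w: True, q: False, r: False}
  {k: True, w: False, q: False, r: False}
  {q: True, w: True, k: False, r: False}
  {q: True, k: False, w: False, r: False}
  {w: True, k: False, q: False, r: False}


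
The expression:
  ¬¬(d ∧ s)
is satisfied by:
  {s: True, d: True}


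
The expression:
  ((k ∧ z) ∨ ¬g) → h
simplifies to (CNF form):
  (g ∨ h) ∧ (g ∨ h ∨ ¬k) ∧ (g ∨ h ∨ ¬z) ∧ (h ∨ ¬k ∨ ¬z)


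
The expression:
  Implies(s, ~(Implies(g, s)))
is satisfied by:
  {s: False}


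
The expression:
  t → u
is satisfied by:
  {u: True, t: False}
  {t: False, u: False}
  {t: True, u: True}


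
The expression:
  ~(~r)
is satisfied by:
  {r: True}


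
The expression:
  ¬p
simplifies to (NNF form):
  ¬p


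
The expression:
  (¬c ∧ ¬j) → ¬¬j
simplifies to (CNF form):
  c ∨ j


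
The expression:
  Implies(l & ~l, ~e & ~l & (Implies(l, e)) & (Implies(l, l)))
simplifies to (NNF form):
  True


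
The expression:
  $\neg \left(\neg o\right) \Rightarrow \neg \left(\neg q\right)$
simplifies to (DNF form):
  $q \vee \neg o$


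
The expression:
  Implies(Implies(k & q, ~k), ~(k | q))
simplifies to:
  (k & q) | (~k & ~q)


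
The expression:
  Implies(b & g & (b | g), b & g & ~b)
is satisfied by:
  {g: False, b: False}
  {b: True, g: False}
  {g: True, b: False}


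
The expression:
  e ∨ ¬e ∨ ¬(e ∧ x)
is always true.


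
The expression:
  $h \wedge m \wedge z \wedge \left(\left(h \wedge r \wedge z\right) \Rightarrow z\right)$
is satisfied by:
  {z: True, m: True, h: True}


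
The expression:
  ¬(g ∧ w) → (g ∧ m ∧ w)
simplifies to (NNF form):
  g ∧ w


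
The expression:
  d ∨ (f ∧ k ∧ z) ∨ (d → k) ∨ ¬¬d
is always true.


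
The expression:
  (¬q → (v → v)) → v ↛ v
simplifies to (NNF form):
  False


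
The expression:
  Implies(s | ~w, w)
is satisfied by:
  {w: True}


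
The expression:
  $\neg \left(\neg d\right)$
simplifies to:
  $d$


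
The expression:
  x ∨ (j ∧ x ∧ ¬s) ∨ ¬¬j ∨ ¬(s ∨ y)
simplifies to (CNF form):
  (j ∨ x ∨ ¬s) ∧ (j ∨ x ∨ ¬y)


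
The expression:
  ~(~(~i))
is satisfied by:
  {i: False}


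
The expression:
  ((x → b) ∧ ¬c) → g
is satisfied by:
  {x: True, c: True, g: True, b: False}
  {c: True, g: True, b: False, x: False}
  {x: True, c: True, g: True, b: True}
  {c: True, g: True, b: True, x: False}
  {c: True, x: True, b: False, g: False}
  {c: True, b: False, g: False, x: False}
  {c: True, x: True, b: True, g: False}
  {c: True, b: True, g: False, x: False}
  {x: True, g: True, b: False, c: False}
  {g: True, x: False, b: False, c: False}
  {x: True, g: True, b: True, c: False}
  {g: True, b: True, x: False, c: False}
  {x: True, b: False, g: False, c: False}


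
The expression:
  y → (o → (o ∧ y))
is always true.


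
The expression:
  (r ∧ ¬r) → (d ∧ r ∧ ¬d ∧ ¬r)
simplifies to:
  True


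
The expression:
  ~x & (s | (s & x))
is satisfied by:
  {s: True, x: False}


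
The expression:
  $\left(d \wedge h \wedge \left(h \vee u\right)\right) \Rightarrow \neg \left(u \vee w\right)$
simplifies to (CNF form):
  $\left(\neg d \vee \neg h \vee \neg u\right) \wedge \left(\neg d \vee \neg h \vee \neg w\right)$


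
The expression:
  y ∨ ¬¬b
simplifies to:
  b ∨ y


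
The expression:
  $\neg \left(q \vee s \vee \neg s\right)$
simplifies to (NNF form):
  $\text{False}$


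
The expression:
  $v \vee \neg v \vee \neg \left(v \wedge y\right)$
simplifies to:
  $\text{True}$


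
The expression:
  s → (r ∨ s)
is always true.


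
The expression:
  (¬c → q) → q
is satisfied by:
  {q: True, c: False}
  {c: False, q: False}
  {c: True, q: True}


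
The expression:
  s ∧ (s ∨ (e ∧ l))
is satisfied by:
  {s: True}


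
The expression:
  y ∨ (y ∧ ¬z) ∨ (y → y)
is always true.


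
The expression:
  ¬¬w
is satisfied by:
  {w: True}


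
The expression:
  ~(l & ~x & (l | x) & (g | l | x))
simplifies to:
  x | ~l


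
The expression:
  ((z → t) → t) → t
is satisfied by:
  {t: True, z: False}
  {z: False, t: False}
  {z: True, t: True}


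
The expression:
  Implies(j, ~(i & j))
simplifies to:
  ~i | ~j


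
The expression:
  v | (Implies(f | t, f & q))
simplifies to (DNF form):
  v | (f & q) | (~f & ~t)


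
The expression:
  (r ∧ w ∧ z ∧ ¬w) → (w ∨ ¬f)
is always true.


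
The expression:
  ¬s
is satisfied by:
  {s: False}


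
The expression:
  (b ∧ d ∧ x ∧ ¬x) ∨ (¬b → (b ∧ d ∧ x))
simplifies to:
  b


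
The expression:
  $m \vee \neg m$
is always true.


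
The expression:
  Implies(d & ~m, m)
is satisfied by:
  {m: True, d: False}
  {d: False, m: False}
  {d: True, m: True}


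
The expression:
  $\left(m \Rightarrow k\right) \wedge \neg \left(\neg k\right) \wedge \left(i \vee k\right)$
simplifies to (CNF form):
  $k$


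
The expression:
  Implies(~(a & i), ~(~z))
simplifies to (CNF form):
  (a | z) & (i | z)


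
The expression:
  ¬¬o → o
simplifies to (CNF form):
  True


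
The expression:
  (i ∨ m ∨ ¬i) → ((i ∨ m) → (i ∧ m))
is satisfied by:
  {m: False, i: False}
  {i: True, m: True}


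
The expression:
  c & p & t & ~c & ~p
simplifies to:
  False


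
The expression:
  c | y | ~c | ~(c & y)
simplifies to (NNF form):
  True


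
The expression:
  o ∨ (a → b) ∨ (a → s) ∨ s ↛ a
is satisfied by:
  {b: True, o: True, s: True, a: False}
  {b: True, o: True, s: False, a: False}
  {b: True, s: True, o: False, a: False}
  {b: True, s: False, o: False, a: False}
  {o: True, s: True, b: False, a: False}
  {o: True, b: False, s: False, a: False}
  {o: False, s: True, b: False, a: False}
  {o: False, b: False, s: False, a: False}
  {b: True, a: True, o: True, s: True}
  {b: True, a: True, o: True, s: False}
  {b: True, a: True, s: True, o: False}
  {b: True, a: True, s: False, o: False}
  {a: True, o: True, s: True, b: False}
  {a: True, o: True, s: False, b: False}
  {a: True, s: True, o: False, b: False}


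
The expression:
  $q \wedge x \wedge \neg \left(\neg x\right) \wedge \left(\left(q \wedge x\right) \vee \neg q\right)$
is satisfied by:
  {x: True, q: True}


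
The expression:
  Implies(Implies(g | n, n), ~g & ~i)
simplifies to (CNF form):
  (g | ~g) & (g | ~i) & (~g | ~n) & (~i | ~n)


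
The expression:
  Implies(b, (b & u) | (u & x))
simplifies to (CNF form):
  u | ~b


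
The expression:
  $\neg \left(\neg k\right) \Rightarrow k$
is always true.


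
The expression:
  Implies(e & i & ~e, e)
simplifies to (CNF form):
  True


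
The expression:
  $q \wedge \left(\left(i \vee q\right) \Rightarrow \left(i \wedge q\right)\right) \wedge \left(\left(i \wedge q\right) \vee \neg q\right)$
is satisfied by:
  {i: True, q: True}


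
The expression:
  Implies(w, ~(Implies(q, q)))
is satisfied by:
  {w: False}


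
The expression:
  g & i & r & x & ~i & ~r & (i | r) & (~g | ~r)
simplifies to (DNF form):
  False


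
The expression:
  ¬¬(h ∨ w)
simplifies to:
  h ∨ w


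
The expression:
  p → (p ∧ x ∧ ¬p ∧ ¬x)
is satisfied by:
  {p: False}


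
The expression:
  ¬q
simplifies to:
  ¬q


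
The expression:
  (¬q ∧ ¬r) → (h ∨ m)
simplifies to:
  h ∨ m ∨ q ∨ r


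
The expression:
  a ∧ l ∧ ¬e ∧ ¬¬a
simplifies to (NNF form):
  a ∧ l ∧ ¬e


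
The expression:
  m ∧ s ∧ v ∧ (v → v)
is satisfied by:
  {m: True, s: True, v: True}


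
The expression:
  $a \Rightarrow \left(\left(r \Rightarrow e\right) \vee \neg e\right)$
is always true.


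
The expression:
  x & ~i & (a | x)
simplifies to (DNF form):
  x & ~i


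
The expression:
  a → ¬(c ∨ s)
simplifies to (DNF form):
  (¬c ∧ ¬s) ∨ ¬a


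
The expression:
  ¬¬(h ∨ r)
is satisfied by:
  {r: True, h: True}
  {r: True, h: False}
  {h: True, r: False}


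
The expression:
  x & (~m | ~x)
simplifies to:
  x & ~m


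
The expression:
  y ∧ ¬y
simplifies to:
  False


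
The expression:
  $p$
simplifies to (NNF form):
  $p$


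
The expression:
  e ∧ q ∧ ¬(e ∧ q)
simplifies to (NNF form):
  False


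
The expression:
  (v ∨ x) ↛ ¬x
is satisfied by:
  {x: True}


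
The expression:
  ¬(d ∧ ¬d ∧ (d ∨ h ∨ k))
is always true.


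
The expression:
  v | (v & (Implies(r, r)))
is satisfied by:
  {v: True}


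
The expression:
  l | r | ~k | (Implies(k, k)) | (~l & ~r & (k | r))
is always true.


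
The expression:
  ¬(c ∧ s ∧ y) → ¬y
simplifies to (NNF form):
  (c ∧ s) ∨ ¬y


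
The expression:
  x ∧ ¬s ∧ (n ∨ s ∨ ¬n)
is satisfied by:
  {x: True, s: False}


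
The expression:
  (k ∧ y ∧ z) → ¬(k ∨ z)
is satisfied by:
  {k: False, z: False, y: False}
  {y: True, k: False, z: False}
  {z: True, k: False, y: False}
  {y: True, z: True, k: False}
  {k: True, y: False, z: False}
  {y: True, k: True, z: False}
  {z: True, k: True, y: False}


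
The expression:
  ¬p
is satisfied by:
  {p: False}


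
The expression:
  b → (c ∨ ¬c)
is always true.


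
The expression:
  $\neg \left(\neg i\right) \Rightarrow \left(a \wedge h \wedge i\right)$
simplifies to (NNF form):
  $\left(a \wedge h\right) \vee \neg i$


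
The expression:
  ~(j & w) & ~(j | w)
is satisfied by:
  {w: False, j: False}


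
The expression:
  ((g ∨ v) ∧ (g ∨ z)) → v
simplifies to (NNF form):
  v ∨ ¬g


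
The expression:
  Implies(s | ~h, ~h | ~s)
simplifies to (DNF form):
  ~h | ~s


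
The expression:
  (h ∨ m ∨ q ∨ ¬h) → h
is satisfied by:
  {h: True}


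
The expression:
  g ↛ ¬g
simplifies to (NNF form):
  g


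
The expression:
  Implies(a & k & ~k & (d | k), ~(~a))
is always true.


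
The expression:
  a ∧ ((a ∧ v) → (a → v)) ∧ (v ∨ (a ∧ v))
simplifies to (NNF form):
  a ∧ v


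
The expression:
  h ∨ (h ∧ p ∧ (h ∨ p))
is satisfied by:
  {h: True}


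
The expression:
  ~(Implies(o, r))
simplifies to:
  o & ~r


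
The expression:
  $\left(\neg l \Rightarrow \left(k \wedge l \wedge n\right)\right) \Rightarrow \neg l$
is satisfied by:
  {l: False}


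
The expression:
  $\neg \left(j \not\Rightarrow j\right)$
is always true.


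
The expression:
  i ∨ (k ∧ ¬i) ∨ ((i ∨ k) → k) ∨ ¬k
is always true.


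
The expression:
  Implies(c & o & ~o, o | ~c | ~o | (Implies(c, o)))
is always true.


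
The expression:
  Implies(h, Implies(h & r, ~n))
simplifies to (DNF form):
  ~h | ~n | ~r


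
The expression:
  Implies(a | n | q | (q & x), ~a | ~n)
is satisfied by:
  {n: False, a: False}
  {a: True, n: False}
  {n: True, a: False}


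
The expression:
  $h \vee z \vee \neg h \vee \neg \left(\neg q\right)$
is always true.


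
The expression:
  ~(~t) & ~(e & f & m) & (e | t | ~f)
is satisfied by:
  {t: True, m: False, e: False, f: False}
  {t: True, f: True, m: False, e: False}
  {t: True, e: True, m: False, f: False}
  {t: True, f: True, e: True, m: False}
  {t: True, m: True, e: False, f: False}
  {t: True, f: True, m: True, e: False}
  {t: True, e: True, m: True, f: False}


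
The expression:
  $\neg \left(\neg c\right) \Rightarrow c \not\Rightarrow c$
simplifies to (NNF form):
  $\neg c$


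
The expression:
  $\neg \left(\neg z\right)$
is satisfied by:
  {z: True}


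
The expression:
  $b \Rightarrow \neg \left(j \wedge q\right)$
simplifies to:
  $\neg b \vee \neg j \vee \neg q$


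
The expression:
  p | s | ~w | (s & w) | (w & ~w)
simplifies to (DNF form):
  p | s | ~w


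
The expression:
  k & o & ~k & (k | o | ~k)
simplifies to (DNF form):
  False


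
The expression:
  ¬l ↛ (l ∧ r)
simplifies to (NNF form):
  ¬l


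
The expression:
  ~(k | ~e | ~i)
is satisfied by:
  {e: True, i: True, k: False}


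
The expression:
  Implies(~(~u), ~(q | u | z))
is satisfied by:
  {u: False}


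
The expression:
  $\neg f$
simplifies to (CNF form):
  $\neg f$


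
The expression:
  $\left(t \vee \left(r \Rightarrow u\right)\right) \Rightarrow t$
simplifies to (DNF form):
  $t \vee \left(r \wedge \neg u\right)$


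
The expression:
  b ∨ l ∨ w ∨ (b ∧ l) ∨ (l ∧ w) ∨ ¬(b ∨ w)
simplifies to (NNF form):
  True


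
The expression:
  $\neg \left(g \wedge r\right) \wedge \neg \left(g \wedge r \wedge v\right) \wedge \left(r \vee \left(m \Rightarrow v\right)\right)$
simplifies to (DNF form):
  $\left(r \wedge \neg g\right) \vee \left(v \wedge \neg r\right) \vee \left(\neg m \wedge \neg r\right)$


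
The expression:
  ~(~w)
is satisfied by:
  {w: True}


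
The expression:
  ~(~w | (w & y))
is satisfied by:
  {w: True, y: False}


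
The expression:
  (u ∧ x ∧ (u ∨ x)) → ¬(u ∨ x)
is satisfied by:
  {u: False, x: False}
  {x: True, u: False}
  {u: True, x: False}


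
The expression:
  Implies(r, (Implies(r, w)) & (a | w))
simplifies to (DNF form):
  w | ~r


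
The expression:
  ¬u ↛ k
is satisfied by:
  {k: True, u: False}
  {u: False, k: False}
  {u: True, k: True}


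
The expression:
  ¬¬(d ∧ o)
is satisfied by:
  {d: True, o: True}


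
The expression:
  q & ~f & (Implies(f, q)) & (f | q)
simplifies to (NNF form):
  q & ~f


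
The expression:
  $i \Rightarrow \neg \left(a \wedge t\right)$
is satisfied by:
  {t: False, a: False, i: False}
  {i: True, t: False, a: False}
  {a: True, t: False, i: False}
  {i: True, a: True, t: False}
  {t: True, i: False, a: False}
  {i: True, t: True, a: False}
  {a: True, t: True, i: False}


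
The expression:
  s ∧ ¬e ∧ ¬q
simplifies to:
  s ∧ ¬e ∧ ¬q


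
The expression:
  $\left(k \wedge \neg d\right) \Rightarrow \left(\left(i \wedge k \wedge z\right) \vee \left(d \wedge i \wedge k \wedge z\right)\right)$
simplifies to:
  $d \vee \left(i \wedge z\right) \vee \neg k$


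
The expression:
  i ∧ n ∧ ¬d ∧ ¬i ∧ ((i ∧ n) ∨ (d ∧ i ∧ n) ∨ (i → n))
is never true.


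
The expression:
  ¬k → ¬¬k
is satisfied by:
  {k: True}


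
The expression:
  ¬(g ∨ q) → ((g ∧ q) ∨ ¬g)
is always true.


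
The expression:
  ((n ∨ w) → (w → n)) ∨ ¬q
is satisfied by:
  {n: True, w: False, q: False}
  {w: False, q: False, n: False}
  {n: True, q: True, w: False}
  {q: True, w: False, n: False}
  {n: True, w: True, q: False}
  {w: True, n: False, q: False}
  {n: True, q: True, w: True}


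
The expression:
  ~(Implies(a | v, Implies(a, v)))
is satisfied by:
  {a: True, v: False}


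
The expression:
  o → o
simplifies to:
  True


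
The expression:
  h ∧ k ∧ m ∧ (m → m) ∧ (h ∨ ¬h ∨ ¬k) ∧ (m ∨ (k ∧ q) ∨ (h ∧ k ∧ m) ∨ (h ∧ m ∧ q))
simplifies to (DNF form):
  h ∧ k ∧ m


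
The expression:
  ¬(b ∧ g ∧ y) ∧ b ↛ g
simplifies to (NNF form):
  b ∧ ¬g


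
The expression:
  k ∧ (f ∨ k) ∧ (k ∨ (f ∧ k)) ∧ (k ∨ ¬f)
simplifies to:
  k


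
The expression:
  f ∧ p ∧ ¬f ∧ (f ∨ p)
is never true.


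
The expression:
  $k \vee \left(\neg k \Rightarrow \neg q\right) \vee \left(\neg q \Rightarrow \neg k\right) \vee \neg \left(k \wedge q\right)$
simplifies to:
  $\text{True}$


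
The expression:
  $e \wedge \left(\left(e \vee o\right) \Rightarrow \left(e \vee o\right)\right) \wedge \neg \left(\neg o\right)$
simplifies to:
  $e \wedge o$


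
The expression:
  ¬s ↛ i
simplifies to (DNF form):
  i ∨ ¬s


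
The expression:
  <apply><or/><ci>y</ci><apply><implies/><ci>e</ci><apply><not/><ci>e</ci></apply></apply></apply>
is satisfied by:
  {y: True, e: False}
  {e: False, y: False}
  {e: True, y: True}


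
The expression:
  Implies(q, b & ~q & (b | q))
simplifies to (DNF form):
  ~q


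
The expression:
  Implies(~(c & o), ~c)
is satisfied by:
  {o: True, c: False}
  {c: False, o: False}
  {c: True, o: True}


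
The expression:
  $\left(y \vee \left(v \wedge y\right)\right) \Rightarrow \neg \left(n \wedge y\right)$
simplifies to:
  $\neg n \vee \neg y$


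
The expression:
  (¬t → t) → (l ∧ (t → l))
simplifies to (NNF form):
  l ∨ ¬t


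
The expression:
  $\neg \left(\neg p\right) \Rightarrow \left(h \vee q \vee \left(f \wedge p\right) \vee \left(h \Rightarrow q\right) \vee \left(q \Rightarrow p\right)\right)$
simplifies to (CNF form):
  $\text{True}$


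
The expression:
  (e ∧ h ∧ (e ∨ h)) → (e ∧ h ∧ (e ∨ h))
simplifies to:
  True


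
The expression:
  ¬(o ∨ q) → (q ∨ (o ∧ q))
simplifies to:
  o ∨ q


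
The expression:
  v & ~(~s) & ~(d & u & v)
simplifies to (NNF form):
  s & v & (~d | ~u)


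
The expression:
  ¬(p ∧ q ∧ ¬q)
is always true.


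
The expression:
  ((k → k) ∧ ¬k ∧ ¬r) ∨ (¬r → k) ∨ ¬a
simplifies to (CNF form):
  True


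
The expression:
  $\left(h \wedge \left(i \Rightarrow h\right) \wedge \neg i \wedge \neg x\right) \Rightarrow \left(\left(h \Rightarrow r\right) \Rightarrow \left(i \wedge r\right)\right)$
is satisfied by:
  {i: True, x: True, h: False, r: False}
  {i: True, h: False, x: False, r: False}
  {x: True, i: False, h: False, r: False}
  {i: False, h: False, x: False, r: False}
  {r: True, i: True, x: True, h: False}
  {r: True, i: True, h: False, x: False}
  {r: True, x: True, i: False, h: False}
  {r: True, i: False, h: False, x: False}
  {i: True, h: True, x: True, r: False}
  {i: True, h: True, r: False, x: False}
  {h: True, x: True, r: False, i: False}
  {h: True, r: False, x: False, i: False}
  {i: True, h: True, r: True, x: True}
  {i: True, h: True, r: True, x: False}
  {h: True, r: True, x: True, i: False}


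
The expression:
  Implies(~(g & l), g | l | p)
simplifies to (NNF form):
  g | l | p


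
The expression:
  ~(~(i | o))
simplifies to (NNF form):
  i | o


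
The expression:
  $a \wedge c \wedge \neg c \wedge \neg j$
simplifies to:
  $\text{False}$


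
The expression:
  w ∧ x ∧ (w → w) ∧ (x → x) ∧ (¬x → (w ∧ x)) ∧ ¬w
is never true.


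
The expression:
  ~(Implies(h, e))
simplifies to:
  h & ~e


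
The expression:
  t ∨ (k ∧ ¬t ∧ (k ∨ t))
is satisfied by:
  {k: True, t: True}
  {k: True, t: False}
  {t: True, k: False}


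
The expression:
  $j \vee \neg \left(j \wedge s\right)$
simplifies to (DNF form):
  $\text{True}$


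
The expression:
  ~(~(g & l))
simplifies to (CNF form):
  g & l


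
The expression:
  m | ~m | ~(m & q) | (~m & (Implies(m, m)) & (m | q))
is always true.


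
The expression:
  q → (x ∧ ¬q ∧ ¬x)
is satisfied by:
  {q: False}


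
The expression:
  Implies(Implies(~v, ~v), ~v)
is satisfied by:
  {v: False}


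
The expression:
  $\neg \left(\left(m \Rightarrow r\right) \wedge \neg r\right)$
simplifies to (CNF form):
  $m \vee r$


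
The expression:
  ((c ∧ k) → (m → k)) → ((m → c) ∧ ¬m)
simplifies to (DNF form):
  ¬m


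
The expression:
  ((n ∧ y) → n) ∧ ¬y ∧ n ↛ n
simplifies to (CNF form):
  False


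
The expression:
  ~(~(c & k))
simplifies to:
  c & k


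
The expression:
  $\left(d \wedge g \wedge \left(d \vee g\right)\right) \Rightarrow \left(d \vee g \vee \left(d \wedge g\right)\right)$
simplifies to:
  $\text{True}$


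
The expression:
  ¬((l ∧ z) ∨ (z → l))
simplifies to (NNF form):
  z ∧ ¬l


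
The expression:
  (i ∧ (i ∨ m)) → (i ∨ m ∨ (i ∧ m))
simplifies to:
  True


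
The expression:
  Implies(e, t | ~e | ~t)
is always true.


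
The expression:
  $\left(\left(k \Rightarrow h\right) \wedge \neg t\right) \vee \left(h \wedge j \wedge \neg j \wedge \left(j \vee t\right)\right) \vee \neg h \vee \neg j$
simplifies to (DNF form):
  $\neg h \vee \neg j \vee \neg t$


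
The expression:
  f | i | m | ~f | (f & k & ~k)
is always true.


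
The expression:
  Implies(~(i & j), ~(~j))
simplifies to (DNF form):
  j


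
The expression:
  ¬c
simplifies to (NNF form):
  ¬c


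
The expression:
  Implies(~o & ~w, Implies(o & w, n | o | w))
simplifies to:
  True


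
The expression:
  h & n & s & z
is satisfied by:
  {h: True, z: True, s: True, n: True}


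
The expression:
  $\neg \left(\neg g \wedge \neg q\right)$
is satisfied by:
  {q: True, g: True}
  {q: True, g: False}
  {g: True, q: False}


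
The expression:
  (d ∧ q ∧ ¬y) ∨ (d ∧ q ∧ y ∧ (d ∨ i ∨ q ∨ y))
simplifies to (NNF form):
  d ∧ q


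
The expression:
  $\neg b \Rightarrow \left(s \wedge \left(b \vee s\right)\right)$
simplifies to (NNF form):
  $b \vee s$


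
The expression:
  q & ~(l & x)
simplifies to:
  q & (~l | ~x)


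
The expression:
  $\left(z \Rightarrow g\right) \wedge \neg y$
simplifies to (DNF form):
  $\left(g \wedge \neg y\right) \vee \left(\neg y \wedge \neg z\right)$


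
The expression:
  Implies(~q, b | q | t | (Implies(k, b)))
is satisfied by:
  {t: True, b: True, q: True, k: False}
  {t: True, b: True, k: False, q: False}
  {t: True, q: True, k: False, b: False}
  {t: True, k: False, q: False, b: False}
  {b: True, q: True, k: False, t: False}
  {b: True, k: False, q: False, t: False}
  {q: True, b: False, k: False, t: False}
  {b: False, k: False, q: False, t: False}
  {b: True, t: True, k: True, q: True}
  {b: True, t: True, k: True, q: False}
  {t: True, k: True, q: True, b: False}
  {t: True, k: True, b: False, q: False}
  {q: True, k: True, b: True, t: False}
  {k: True, b: True, t: False, q: False}
  {k: True, q: True, t: False, b: False}


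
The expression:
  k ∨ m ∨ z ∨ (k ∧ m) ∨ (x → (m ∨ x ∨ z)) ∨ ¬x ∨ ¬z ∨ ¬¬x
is always true.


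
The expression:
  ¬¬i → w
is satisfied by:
  {w: True, i: False}
  {i: False, w: False}
  {i: True, w: True}


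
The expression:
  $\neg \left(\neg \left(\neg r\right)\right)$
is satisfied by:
  {r: False}


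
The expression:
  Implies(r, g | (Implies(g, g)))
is always true.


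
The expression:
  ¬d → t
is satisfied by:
  {d: True, t: True}
  {d: True, t: False}
  {t: True, d: False}


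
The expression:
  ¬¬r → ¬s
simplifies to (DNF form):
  ¬r ∨ ¬s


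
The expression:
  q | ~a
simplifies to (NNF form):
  q | ~a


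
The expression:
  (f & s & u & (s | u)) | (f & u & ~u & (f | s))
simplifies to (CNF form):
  f & s & u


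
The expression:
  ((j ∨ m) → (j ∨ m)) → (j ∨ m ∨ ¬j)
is always true.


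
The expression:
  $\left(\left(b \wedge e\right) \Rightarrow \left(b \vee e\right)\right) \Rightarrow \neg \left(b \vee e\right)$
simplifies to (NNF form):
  $\neg b \wedge \neg e$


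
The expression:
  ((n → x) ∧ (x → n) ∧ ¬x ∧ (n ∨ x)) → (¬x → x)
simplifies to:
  True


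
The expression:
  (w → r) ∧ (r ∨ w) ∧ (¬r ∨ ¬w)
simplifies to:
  r ∧ ¬w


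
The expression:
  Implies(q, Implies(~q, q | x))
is always true.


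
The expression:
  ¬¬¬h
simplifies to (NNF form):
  ¬h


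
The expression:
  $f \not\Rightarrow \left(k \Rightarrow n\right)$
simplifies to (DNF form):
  $f \wedge k \wedge \neg n$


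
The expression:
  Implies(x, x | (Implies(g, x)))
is always true.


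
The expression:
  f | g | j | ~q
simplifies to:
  f | g | j | ~q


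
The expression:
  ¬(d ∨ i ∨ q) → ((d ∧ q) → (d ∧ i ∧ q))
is always true.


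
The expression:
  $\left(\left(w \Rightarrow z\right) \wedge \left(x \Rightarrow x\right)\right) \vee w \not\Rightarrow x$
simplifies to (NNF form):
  $z \vee \neg w \vee \neg x$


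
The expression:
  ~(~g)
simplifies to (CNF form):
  g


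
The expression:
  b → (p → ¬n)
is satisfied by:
  {p: False, n: False, b: False}
  {b: True, p: False, n: False}
  {n: True, p: False, b: False}
  {b: True, n: True, p: False}
  {p: True, b: False, n: False}
  {b: True, p: True, n: False}
  {n: True, p: True, b: False}
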